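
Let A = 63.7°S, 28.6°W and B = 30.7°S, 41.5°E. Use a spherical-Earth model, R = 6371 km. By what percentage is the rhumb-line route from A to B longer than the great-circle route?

Great circle: σ = 0.9430 rad → d_gc = Rσ = 6007.8 km
Rhumb: Δφ = +0.5760, Δλ = +1.2235, Δψ = +0.8906, q = Δφ/Δψ = 0.6467 → d_rh = R√(Δφ²+q²Δλ²) = 6235.2 km
Excess = (6235.2 − 6007.8) / 6007.8 = 227.4 / 6007.8 = 3.79% ≈ 3.8%

3.8%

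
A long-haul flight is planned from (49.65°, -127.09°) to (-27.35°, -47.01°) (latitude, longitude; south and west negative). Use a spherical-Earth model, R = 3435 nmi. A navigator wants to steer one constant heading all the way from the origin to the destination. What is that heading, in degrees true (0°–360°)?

Meridional parts: M(φ₁)=+1.0012, M(φ₂)=-0.4966 → ΔM = -1.4978;  Δλ = +1.3977 rad
tan C = Δλ / ΔM = -0.9331 → C = 136.98°

137.0°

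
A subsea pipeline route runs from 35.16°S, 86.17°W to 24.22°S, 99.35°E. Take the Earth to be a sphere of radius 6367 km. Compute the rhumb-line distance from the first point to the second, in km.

16845 km

Rhumb course C = atan2(Δλ, Δψ) with Δψ = ln[tan(π/4+φ₂/2)/tan(π/4+φ₁/2)] = +0.2203, Δλ = -3.0453 → C = 274.14°
d = R·|Δφ| / |cos C| = 6367·0.19094 / 0.07217 = 16845 km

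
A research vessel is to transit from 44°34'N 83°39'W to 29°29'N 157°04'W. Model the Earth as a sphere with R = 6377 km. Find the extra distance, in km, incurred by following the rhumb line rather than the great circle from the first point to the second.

Great circle: cos σ = sin φ₁ sin φ₂ + cos φ₁ cos φ₂ cos Δλ,  σ = 1.0212 rad → d_gc = 6511.9 km
Rhumb line: Δψ = -0.3318, q = Δφ/Δψ = 0.7934, d_rh = R√(Δφ²+q²Δλ²) = 6697.0 km
Excess = 6697.0 − 6511.9 = 185.1 ≈ 185 km

185 km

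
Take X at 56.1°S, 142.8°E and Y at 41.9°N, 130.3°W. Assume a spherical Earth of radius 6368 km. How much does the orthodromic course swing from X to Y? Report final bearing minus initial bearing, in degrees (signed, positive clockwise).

-20.2°

At departure: θ₁ = atan2(sin Δλ cos φ₂, cos φ₁ sin φ₂ − sin φ₁ cos φ₂ cos Δλ) = 61.36°
At arrival: θ₂ = atan2(sin Δλ cos φ₁, −cos φ₂ sin φ₁ + sin φ₂ cos φ₁ cos Δλ) = 41.12°
Δθ = θ₂ − θ₁ = -20.2°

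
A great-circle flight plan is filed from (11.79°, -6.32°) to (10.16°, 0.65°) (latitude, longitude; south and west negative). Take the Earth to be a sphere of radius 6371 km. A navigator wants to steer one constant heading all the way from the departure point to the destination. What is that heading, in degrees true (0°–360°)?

Δψ = ln[tan(π/4+φ₂/2)/tan(π/4+φ₁/2)] = -0.0290
Δλ = +0.1216 rad (taken the short way round)
course = atan2(Δλ, Δψ) = 103.40°

103.4°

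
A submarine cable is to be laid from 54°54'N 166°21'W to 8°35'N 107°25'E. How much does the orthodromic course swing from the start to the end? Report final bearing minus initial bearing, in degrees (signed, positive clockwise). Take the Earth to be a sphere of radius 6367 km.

-56.4°

At departure: θ₁ = atan2(sin Δλ cos φ₂, cos φ₁ sin φ₂ − sin φ₁ cos φ₂ cos Δλ) = 271.90°
At arrival: θ₂ = atan2(sin Δλ cos φ₁, −cos φ₂ sin φ₁ + sin φ₂ cos φ₁ cos Δλ) = 215.53°
Δθ = θ₂ − θ₁ = -56.4°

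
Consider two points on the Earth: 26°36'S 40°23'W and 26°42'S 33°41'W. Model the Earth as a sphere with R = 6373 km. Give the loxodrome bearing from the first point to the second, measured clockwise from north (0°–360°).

Meridional parts: M(φ₁)=-0.4819, M(φ₂)=-0.4838 → ΔM = -0.0020;  Δλ = +0.1169 rad
tan C = Δλ / ΔM = -59.8821 → C = 90.96°

91.0°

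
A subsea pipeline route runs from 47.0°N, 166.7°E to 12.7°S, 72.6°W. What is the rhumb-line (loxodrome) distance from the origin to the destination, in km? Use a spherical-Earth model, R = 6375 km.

Rhumb course C = atan2(Δλ, Δψ) with Δψ = ln[tan(π/4+φ₂/2)/tan(π/4+φ₁/2)] = -1.1551, Δλ = +2.1066 → C = 118.74°
d = R·|Δφ| / |cos C| = 6375·1.04196 / 0.48080 = 13816 km

13816 km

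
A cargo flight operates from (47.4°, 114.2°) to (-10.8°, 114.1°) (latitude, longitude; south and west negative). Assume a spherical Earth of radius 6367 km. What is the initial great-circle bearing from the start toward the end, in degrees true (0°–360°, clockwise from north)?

180.1°

θ = atan2( sin Δλ·cos φ₂ ,  cos φ₁ sin φ₂ − sin φ₁ cos φ₂ cos Δλ )
  = atan2(-0.0017, -0.8499) = 180.12°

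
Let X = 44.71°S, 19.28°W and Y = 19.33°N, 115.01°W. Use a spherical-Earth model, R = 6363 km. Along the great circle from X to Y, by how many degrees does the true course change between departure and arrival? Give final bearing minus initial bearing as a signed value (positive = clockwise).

At departure: θ₁ = atan2(sin Δλ cos φ₂, cos φ₁ sin φ₂ − sin φ₁ cos φ₂ cos Δλ) = 280.20°
At arrival: θ₂ = atan2(sin Δλ cos φ₁, −cos φ₂ sin φ₁ + sin φ₂ cos φ₁ cos Δλ) = 312.16°
Δθ = θ₂ − θ₁ = +32.0°

+32.0°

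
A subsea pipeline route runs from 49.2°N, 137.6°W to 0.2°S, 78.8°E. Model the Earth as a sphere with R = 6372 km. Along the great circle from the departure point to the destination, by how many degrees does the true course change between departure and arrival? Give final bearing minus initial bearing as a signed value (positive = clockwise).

-108.5°

Initial bearing θ₁ = atan2(sin Δλ cos φ₂, cos φ₁ sin φ₂ − sin φ₁ cos φ₂ cos Δλ) = 315.65°
Final bearing θ₂ = (initial bearing from the destination back to the start) + 180° = 207.18°
Δθ = θ₂ − θ₁ = -108.5°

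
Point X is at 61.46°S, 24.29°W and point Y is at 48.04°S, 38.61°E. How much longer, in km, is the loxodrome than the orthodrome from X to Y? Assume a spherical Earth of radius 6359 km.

Great circle: cos σ = sin φ₁ sin φ₂ + cos φ₁ cos φ₂ cos Δλ,  σ = 0.6455 rad → d_gc = 4105.0 km
Rhumb line: Δψ = +0.4106, q = Δφ/Δψ = 0.5705, d_rh = R√(Δφ²+q²Δλ²) = 4251.9 km
Excess = 4251.9 − 4105.0 = 146.9 ≈ 147 km

147 km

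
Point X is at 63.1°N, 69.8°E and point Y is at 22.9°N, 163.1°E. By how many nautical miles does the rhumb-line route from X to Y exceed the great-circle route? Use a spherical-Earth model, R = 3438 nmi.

275 nmi

Great circle: cos σ = sin φ₁ sin φ₂ + cos φ₁ cos φ₂ cos Δλ,  σ = 1.2419 rad → d_gc = 4269.5 nmi
Rhumb line: Δψ = -1.0199, q = Δφ/Δψ = 0.6880, d_rh = R√(Δφ²+q²Δλ²) = 4544.5 nmi
Excess = 4544.5 − 4269.5 = 275.0 ≈ 275 nmi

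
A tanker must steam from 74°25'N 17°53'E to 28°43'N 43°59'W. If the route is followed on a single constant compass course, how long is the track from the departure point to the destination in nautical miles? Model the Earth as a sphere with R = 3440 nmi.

Δψ = ln[tan(π/4+φ₂/2)/tan(π/4+φ₁/2)] = -1.4654;  Δφ = -0.7976 rad,  Δλ = -1.0798 rad
q = Δφ/Δψ = 0.5443
d = R·√(Δφ² + q²Δλ²) = 3440·0.99077 = 3408 nmi

3408 nmi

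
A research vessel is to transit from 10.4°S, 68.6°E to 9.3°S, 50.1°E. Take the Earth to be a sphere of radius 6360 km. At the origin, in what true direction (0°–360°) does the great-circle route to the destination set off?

271.8°

θ = atan2( sin Δλ·cos φ₂ ,  cos φ₁ sin φ₂ − sin φ₁ cos φ₂ cos Δλ )
  = atan2(-0.3131, +0.0100) = 271.83°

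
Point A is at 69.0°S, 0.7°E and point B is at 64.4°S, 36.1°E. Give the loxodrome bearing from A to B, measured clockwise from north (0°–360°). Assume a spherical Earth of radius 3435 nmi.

Meridional parts: M(φ₁)=-1.6856, M(φ₂)=-1.4819 → ΔM = +0.2036;  Δλ = +0.6178 rad
tan C = Δλ / ΔM = +3.0343 → C = 71.76°

71.8°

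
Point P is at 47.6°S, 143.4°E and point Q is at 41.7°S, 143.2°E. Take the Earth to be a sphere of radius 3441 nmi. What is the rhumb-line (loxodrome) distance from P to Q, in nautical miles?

Δψ = ln[tan(π/4+φ₂/2)/tan(π/4+φ₁/2)] = +0.1449;  Δφ = +0.1030 rad,  Δλ = -0.0035 rad
q = Δφ/Δψ = 0.7105
d = R·√(Δφ² + q²Δλ²) = 3441·0.10300 = 354 nmi

354 nmi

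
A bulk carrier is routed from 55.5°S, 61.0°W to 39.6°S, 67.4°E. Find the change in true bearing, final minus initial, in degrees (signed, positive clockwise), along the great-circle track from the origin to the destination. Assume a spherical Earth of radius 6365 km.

-114.0°

At departure: θ₁ = atan2(sin Δλ cos φ₂, cos φ₁ sin φ₂ − sin φ₁ cos φ₂ cos Δλ) = 141.36°
At arrival: θ₂ = atan2(sin Δλ cos φ₁, −cos φ₂ sin φ₁ + sin φ₂ cos φ₁ cos Δλ) = 27.32°
Δθ = θ₂ − θ₁ = -114.0°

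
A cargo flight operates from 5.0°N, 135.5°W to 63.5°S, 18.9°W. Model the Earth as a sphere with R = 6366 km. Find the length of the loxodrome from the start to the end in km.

Rhumb course C = atan2(Δλ, Δψ) with Δψ = ln[tan(π/4+φ₂/2)/tan(π/4+φ₁/2)] = -1.5336, Δλ = +2.0351 → C = 127.00°
d = R·|Δφ| / |cos C| = 6366·1.19555 / 0.60182 = 12646 km

12646 km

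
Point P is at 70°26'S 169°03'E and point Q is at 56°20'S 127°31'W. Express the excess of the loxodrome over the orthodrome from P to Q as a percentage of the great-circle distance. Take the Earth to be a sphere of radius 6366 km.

4.3%

Great circle: σ = 0.5211 rad → d_gc = Rσ = 3317.6 km
Rhumb: Δφ = +0.2461, Δλ = +1.1071, Δψ = +0.5623, q = Δφ/Δψ = 0.4377 → d_rh = R√(Δφ²+q²Δλ²) = 3459.8 km
Excess = (3459.8 − 3317.6) / 3317.6 = 142.2 / 3317.6 = 4.29% ≈ 4.3%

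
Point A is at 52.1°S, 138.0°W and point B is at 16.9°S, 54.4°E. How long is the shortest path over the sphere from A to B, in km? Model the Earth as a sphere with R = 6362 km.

Haversine: a = sin²(Δφ/2)+cos φ₁ cos φ₂ sin²(Δλ/2) = 0.67233;  σ = 2·atan2(√a,√(1−a))
σ = 110.161° → d = Rσ = 6362·1.92267 = 12232 km

12232 km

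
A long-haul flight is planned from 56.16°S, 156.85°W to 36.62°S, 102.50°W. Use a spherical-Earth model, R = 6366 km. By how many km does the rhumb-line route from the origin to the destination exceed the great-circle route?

96 km

Great circle: cos σ = sin φ₁ sin φ₂ + cos φ₁ cos φ₂ cos Δλ,  σ = 0.7137 rad → d_gc = 4543.3 km
Rhumb line: Δψ = +0.5024, q = Δφ/Δψ = 0.6789, d_rh = R√(Δφ²+q²Δλ²) = 4639.0 km
Excess = 4639.0 − 4543.3 = 95.7 ≈ 96 km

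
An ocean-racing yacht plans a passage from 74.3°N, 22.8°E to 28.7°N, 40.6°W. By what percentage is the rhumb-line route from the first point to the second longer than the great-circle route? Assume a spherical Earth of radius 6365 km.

3.4%

Great circle: σ = 0.9660 rad → d_gc = Rσ = 6148.7 km
Rhumb: Δφ = -0.7959, Δλ = -1.1065, Δψ = -1.4582, q = Δφ/Δψ = 0.5458 → d_rh = R√(Δφ²+q²Δλ²) = 6359.2 km
Excess = (6359.2 − 6148.7) / 6148.7 = 210.5 / 6148.7 = 3.42% ≈ 3.4%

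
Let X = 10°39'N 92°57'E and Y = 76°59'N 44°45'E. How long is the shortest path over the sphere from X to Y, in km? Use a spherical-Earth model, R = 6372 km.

Haversine: a = sin²(Δφ/2)+cos φ₁ cos φ₂ sin²(Δλ/2) = 0.33620;  σ = 2·atan2(√a,√(1−a))
σ = 70.877° → d = Rσ = 6372·1.23703 = 7882 km

7882 km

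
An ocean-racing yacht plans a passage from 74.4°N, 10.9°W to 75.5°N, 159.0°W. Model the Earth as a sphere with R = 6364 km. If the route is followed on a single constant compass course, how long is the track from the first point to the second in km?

Δψ = ln[tan(π/4+φ₂/2)/tan(π/4+φ₁/2)] = +0.0740;  Δφ = +0.0192 rad,  Δλ = -2.5848 rad
q = Δφ/Δψ = 0.2595
d = R·√(Δφ² + q²Δλ²) = 6364·0.67116 = 4271 km

4271 km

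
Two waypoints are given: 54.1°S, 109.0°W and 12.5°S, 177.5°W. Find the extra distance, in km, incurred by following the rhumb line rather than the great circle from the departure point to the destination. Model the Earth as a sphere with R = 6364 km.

Great circle: cos σ = sin φ₁ sin φ₂ + cos φ₁ cos φ₂ cos Δλ,  σ = 1.1754 rad → d_gc = 7480.5 km
Rhumb line: Δψ = +0.9072, q = Δφ/Δψ = 0.8003, d_rh = R√(Δφ²+q²Δλ²) = 7643.7 km
Excess = 7643.7 − 7480.5 = 163.2 ≈ 163 km

163 km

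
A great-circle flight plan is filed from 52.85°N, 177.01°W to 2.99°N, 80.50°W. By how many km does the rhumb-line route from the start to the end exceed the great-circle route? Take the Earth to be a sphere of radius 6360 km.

Great circle: cos σ = sin φ₁ sin φ₂ + cos φ₁ cos φ₂ cos Δλ,  σ = 1.5976 rad → d_gc = 10160.7 km
Rhumb line: Δψ = -1.0383, q = Δφ/Δψ = 0.8381, d_rh = R√(Δφ²+q²Δλ²) = 10547.6 km
Excess = 10547.6 − 10160.7 = 386.9 ≈ 387 km

387 km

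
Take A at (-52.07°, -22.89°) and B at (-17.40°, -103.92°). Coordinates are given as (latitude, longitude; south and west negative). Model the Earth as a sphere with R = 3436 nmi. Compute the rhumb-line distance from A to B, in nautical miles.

4394 nmi

Rhumb course C = atan2(Δλ, Δψ) with Δψ = ln[tan(π/4+φ₂/2)/tan(π/4+φ₁/2)] = +0.7597, Δλ = -1.4142 → C = 298.24°
d = R·|Δφ| / |cos C| = 3436·0.60511 / 0.47321 = 4394 nmi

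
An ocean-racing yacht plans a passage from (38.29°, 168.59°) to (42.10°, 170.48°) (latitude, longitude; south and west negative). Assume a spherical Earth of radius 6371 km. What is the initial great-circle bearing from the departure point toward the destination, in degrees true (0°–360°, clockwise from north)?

N = sin Δλ·cos φ₂ = +0.0245;  D = cos φ₁ sin φ₂ − sin φ₁ cos φ₂ cos Δλ = +0.0667
initial course = atan2(N, D) = 20.15°

20.1°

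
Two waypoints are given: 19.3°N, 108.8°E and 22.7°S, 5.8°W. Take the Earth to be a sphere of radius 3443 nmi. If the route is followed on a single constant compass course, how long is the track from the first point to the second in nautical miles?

7185 nmi

Δψ = ln[tan(π/4+φ₂/2)/tan(π/4+φ₁/2)] = -0.7504;  Δφ = -0.7330 rad,  Δλ = -2.0001 rad
q = Δφ/Δψ = 0.9769
d = R·√(Δφ² + q²Δλ²) = 3443·2.08689 = 7185 nmi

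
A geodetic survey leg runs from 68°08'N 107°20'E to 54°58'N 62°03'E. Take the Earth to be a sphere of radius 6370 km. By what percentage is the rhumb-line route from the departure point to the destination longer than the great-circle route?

Great circle: σ = 0.4267 rad → d_gc = Rσ = 2718.0 km
Rhumb: Δφ = -0.2298, Δλ = -0.7903, Δψ = -0.4909, q = Δφ/Δψ = 0.4681 → d_rh = R√(Δφ²+q²Δλ²) = 2774.2 km
Excess = (2774.2 − 2718.0) / 2718.0 = 56.2 / 2718.0 = 2.07% ≈ 2.1%

2.1%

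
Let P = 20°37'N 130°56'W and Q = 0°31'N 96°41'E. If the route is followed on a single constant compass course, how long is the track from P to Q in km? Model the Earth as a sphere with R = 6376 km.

Rhumb course C = atan2(Δλ, Δψ) with Δψ = ln[tan(π/4+φ₂/2)/tan(π/4+φ₁/2)] = -0.3588, Δλ = -2.3105 → C = 261.17°
d = R·|Δφ| / |cos C| = 6376·0.35081 / 0.15347 = 14575 km

14575 km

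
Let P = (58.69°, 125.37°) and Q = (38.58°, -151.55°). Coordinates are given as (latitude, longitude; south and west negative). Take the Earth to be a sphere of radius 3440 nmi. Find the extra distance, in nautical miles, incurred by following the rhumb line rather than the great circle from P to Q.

Great circle: cos σ = sin φ₁ sin φ₂ + cos φ₁ cos φ₂ cos Δλ,  σ = 0.9499 rad → d_gc = 3267.8 nmi
Rhumb line: Δψ = -0.5412, q = Δφ/Δψ = 0.6485, d_rh = R√(Δφ²+q²Δλ²) = 3452.8 nmi
Excess = 3452.8 − 3267.8 = 185.0 ≈ 185 nmi

185 nmi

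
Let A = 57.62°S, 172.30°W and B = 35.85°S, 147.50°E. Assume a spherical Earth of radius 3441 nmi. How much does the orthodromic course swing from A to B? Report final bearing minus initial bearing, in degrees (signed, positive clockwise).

At departure: θ₁ = atan2(sin Δλ cos φ₂, cos φ₁ sin φ₂ − sin φ₁ cos φ₂ cos Δλ) = 291.79°
At arrival: θ₂ = atan2(sin Δλ cos φ₁, −cos φ₂ sin φ₁ + sin φ₂ cos φ₁ cos Δλ) = 322.16°
Δθ = θ₂ − θ₁ = +30.4°

+30.4°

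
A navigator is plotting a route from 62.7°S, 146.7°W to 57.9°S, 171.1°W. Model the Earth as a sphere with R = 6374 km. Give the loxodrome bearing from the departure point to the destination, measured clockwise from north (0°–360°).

291.7°

Meridional parts: M(φ₁)=-1.4153, M(φ₂)=-1.2459 → ΔM = +0.1694;  Δλ = -0.4259 rad
tan C = Δλ / ΔM = -2.5133 → C = 291.70°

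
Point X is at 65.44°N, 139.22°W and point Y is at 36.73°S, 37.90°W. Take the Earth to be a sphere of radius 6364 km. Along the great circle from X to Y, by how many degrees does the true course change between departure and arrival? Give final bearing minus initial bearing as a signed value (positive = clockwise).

+51.4°

Initial bearing θ₁ = atan2(sin Δλ cos φ₂, cos φ₁ sin φ₂ − sin φ₁ cos φ₂ cos Δλ) = 97.65°
Final bearing θ₂ = (initial bearing from the destination back to the start) + 180° = 149.07°
Δθ = θ₂ − θ₁ = +51.4°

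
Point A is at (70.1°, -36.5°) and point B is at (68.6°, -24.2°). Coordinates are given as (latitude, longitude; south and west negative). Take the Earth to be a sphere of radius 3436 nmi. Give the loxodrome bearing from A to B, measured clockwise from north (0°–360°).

109.1°

Δψ = ln[tan(π/4+φ₂/2)/tan(π/4+φ₁/2)] = -0.0743
Δλ = +0.2147 rad (taken the short way round)
course = atan2(Δλ, Δψ) = 109.08°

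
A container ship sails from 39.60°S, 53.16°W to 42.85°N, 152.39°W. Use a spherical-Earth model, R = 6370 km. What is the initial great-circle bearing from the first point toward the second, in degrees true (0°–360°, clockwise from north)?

N = sin Δλ·cos φ₂ = -0.7236;  D = cos φ₁ sin φ₂ − sin φ₁ cos φ₂ cos Δλ = +0.4491
initial course = atan2(N, D) = 301.82°

301.8°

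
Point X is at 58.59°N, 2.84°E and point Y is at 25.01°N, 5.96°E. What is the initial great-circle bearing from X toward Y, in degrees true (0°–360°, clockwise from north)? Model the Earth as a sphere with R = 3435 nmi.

θ = atan2( sin Δλ·cos φ₂ ,  cos φ₁ sin φ₂ − sin φ₁ cos φ₂ cos Δλ )
  = atan2(+0.0493, -0.5520) = 174.89°

174.9°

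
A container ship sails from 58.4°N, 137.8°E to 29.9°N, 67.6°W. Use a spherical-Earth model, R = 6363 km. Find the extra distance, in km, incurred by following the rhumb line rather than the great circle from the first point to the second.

2450 km

Great circle: cos σ = sin φ₁ sin φ₂ + cos φ₁ cos φ₂ cos Δλ,  σ = 1.5566 rad → d_gc = 9904.35 km
Rhumb line: Δψ = -0.7151, q = Δφ/Δψ = 0.6956, d_rh = R√(Δφ²+q²Δλ²) = 12354.76 km
Excess = 12354.76 − 9904.35 = 2450.41 ≈ 2450 km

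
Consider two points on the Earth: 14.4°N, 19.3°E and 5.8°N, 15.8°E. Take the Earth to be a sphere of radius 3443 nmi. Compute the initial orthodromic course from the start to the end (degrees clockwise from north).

N = sin Δλ·cos φ₂ = -0.0607;  D = cos φ₁ sin φ₂ − sin φ₁ cos φ₂ cos Δλ = -0.1491
initial course = atan2(N, D) = 202.17°

202.2°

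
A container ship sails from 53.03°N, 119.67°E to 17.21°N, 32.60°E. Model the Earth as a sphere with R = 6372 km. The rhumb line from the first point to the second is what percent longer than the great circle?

Great circle: σ = 1.3018 rad → d_gc = Rσ = 8295.1 km
Rhumb: Δφ = -0.6252, Δλ = -1.5197, Δψ = -0.7907, q = Δφ/Δψ = 0.7907 → d_rh = R√(Δφ²+q²Δλ²) = 8630.5 km
Excess = (8630.5 − 8295.1) / 8295.1 = 335.4 / 8295.1 = 4.04% ≈ 4.0%

4.0%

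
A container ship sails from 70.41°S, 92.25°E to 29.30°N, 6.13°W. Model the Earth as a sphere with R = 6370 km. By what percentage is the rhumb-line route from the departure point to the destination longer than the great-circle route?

3.6%

Great circle: σ = 2.0986 rad → d_gc = Rσ = 13368.3 km
Rhumb: Δφ = +1.7403, Δλ = -1.7171, Δψ = +2.2918, q = Δφ/Δψ = 0.7593 → d_rh = R√(Δφ²+q²Δλ²) = 13851.7 km
Excess = (13851.7 − 13368.3) / 13368.3 = 483.4 / 13368.3 = 3.62% ≈ 3.6%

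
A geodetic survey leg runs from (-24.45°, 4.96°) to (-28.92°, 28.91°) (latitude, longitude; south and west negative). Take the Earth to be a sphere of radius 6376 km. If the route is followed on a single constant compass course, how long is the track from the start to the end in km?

Rhumb course C = atan2(Δλ, Δψ) with Δψ = ln[tan(π/4+φ₂/2)/tan(π/4+φ₁/2)] = -0.0873, Δλ = +0.4180 → C = 101.80°
d = R·|Δφ| / |cos C| = 6376·0.07802 / 0.20455 = 2432 km

2432 km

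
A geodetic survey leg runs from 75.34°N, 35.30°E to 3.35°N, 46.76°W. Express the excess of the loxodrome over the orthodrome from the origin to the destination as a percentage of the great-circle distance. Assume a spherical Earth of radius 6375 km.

4.6%

Great circle: σ = 1.4792 rad → d_gc = Rσ = 9430.1 km
Rhumb: Δφ = -1.2565, Δλ = -1.4322, Δψ = -1.9923, q = Δφ/Δψ = 0.6307 → d_rh = R√(Δφ²+q²Δλ²) = 9864.9 km
Excess = (9864.9 − 9430.1) / 9430.1 = 434.8 / 9430.1 = 4.61% ≈ 4.6%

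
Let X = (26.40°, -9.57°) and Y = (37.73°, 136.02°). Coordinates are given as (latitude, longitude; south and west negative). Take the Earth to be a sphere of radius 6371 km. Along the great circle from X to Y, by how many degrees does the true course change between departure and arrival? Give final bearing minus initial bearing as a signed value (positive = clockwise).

Initial bearing θ₁ = atan2(sin Δλ cos φ₂, cos φ₁ sin φ₂ − sin φ₁ cos φ₂ cos Δλ) = 28.07°
Final bearing θ₂ = (initial bearing from the destination back to the start) + 180° = 147.80°
Δθ = θ₂ − θ₁ = +119.7°

+119.7°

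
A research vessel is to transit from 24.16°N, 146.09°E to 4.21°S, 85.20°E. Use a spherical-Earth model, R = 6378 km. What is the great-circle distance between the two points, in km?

7306 km

cos σ = sin φ₁ sin φ₂ + cos φ₁ cos φ₂ cos Δλ
      = sin(24.16°)sin(-4.21°) + cos(24.16°)cos(-4.21°)cos(-60.89°) = 0.4126
σ = 65.630° → d = Rσ = 6378·1.14546 = 7306 km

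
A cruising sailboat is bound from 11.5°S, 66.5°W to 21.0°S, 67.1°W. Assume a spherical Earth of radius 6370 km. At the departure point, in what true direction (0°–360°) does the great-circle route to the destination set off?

θ = atan2( sin Δλ·cos φ₂ ,  cos φ₁ sin φ₂ − sin φ₁ cos φ₂ cos Δλ )
  = atan2(-0.0098, -0.1651) = 183.39°

183.4°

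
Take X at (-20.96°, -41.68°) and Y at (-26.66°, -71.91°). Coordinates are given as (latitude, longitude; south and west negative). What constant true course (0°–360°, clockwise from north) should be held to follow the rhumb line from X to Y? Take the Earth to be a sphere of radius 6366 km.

258.3°

Meridional parts: M(φ₁)=-0.3743, M(φ₂)=-0.4831 → ΔM = -0.1088;  Δλ = -0.5276 rad
tan C = Δλ / ΔM = +4.8493 → C = 258.35°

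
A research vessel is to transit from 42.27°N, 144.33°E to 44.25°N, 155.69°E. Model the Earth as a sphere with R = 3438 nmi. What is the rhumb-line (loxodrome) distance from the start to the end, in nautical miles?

510 nmi

Rhumb course C = atan2(Δλ, Δψ) with Δψ = ln[tan(π/4+φ₂/2)/tan(π/4+φ₁/2)] = +0.0475, Δλ = +0.1983 → C = 76.54°
d = R·|Δφ| / |cos C| = 3438·0.03456 / 0.23279 = 510 nmi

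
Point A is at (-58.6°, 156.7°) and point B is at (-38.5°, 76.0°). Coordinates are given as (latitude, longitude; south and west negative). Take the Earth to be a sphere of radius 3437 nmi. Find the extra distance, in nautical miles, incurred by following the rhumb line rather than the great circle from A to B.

Great circle: cos σ = sin φ₁ sin φ₂ + cos φ₁ cos φ₂ cos Δλ,  σ = 0.9307 rad → d_gc = 3199.0 nmi
Rhumb line: Δψ = +0.5400, q = Δφ/Δψ = 0.6497, d_rh = R√(Δφ²+q²Δλ²) = 3368.2 nmi
Excess = 3368.2 − 3199.0 = 169.2 ≈ 169 nmi

169 nmi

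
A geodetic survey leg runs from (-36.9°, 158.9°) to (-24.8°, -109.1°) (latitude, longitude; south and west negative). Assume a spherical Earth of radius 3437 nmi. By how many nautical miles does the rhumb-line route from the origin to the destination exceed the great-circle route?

Great circle: cos σ = sin φ₁ sin φ₂ + cos φ₁ cos φ₂ cos Δλ,  σ = 1.3423 rad → d_gc = 4613.5 nmi
Rhumb line: Δψ = +0.2468, q = Δφ/Δψ = 0.8558, d_rh = R√(Δφ²+q²Δλ²) = 4778.3 nmi
Excess = 4778.3 − 4613.5 = 164.8 ≈ 165 nmi

165 nmi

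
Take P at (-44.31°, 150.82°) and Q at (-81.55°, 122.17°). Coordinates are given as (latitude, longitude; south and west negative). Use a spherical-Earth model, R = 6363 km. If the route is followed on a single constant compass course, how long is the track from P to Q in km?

4303 km

Δψ = ln[tan(π/4+φ₂/2)/tan(π/4+φ₁/2)] = -1.7409;  Δφ = -0.6500 rad,  Δλ = -0.5000 rad
q = Δφ/Δψ = 0.3733
d = R·√(Δφ² + q²Δλ²) = 6363·0.67624 = 4303 km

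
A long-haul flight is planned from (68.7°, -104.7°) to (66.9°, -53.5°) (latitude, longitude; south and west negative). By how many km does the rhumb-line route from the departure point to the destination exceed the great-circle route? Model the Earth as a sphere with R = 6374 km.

62 km

Great circle: cos σ = sin φ₁ sin φ₂ + cos φ₁ cos φ₂ cos Δλ,  σ = 0.3292 rad → d_gc = 2098.5 km
Rhumb line: Δψ = -0.0832, q = Δφ/Δψ = 0.3776, d_rh = R√(Δφ²+q²Δλ²) = 2160.3 km
Excess = 2160.3 − 2098.5 = 61.8 ≈ 62 km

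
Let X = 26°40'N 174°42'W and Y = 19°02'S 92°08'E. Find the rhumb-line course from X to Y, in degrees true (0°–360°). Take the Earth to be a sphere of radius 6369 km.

Δψ = ln[tan(π/4+φ₂/2)/tan(π/4+φ₁/2)] = -0.8217
Δλ = -1.6261 rad (taken the short way round)
course = atan2(Δλ, Δψ) = 243.19°

243.2°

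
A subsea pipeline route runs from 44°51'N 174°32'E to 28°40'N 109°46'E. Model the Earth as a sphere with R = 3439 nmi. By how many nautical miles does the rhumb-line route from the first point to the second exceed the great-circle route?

Great circle: cos σ = sin φ₁ sin φ₂ + cos φ₁ cos φ₂ cos Δλ,  σ = 0.9229 rad → d_gc = 3173.88 nmi
Rhumb line: Δψ = -0.3551, q = Δφ/Δψ = 0.7955, d_rh = R√(Δφ²+q²Δλ²) = 3241.39 nmi
Excess = 3241.39 − 3173.88 = 67.51 ≈ 68 nmi

68 nmi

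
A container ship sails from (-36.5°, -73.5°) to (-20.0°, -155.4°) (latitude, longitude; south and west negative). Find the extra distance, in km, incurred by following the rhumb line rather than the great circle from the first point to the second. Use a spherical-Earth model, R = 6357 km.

186 km

Great circle: cos σ = sin φ₁ sin φ₂ + cos φ₁ cos φ₂ cos Δλ,  σ = 1.2557 rad → d_gc = 7982.7 km
Rhumb line: Δψ = +0.3287, q = Δφ/Δψ = 0.8761, d_rh = R√(Δφ²+q²Δλ²) = 8168.5 km
Excess = 8168.5 − 7982.7 = 185.8 ≈ 186 km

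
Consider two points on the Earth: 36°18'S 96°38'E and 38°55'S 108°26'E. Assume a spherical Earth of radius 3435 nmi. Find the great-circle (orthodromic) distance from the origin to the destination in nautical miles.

581 nmi

cos σ = sin φ₁ sin φ₂ + cos φ₁ cos φ₂ cos Δλ
      = sin(-36.30°)sin(-38.92°) + cos(-36.30°)cos(-38.92°)cos(11.80°) = 0.9857
σ = 9.699° → d = Rσ = 3435·0.16928 = 581 nmi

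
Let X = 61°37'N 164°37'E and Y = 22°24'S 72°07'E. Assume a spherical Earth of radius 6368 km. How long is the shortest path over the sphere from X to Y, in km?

12310 km

Haversine: a = sin²(Δφ/2)+cos φ₁ cos φ₂ sin²(Δλ/2) = 0.67722;  σ = 2·atan2(√a,√(1−a))
σ = 110.759° → d = Rσ = 6368·1.93310 = 12310 km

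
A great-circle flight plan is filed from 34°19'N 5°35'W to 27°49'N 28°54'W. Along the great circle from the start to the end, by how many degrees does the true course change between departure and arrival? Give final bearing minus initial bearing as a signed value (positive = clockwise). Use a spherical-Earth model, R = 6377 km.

-12.2°

Initial bearing θ₁ = atan2(sin Δλ cos φ₂, cos φ₁ sin φ₂ − sin φ₁ cos φ₂ cos Δλ) = 258.30°
Final bearing θ₂ = (initial bearing from the destination back to the start) + 180° = 246.13°
Δθ = θ₂ − θ₁ = -12.2°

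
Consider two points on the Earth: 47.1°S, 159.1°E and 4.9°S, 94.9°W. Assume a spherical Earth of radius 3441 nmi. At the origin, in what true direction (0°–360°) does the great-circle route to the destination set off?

105.2°

N = sin Δλ·cos φ₂ = +0.9577;  D = cos φ₁ sin φ₂ − sin φ₁ cos φ₂ cos Δλ = -0.2593
initial course = atan2(N, D) = 105.15°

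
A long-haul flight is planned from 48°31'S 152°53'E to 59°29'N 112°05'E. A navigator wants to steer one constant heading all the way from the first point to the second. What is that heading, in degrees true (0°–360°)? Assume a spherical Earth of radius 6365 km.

342.6°

Δψ = ln[tan(π/4+φ₂/2)/tan(π/4+φ₁/2)] = +2.2701
Δλ = -0.7121 rad (taken the short way round)
course = atan2(Δλ, Δψ) = 342.58°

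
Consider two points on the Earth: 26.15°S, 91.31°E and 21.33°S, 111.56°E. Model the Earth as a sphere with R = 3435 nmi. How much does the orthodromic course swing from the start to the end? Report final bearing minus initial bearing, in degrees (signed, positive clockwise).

Initial bearing θ₁ = atan2(sin Δλ cos φ₂, cos φ₁ sin φ₂ − sin φ₁ cos φ₂ cos Δλ) = 79.69°
Final bearing θ₂ = (initial bearing from the destination back to the start) + 180° = 71.46°
Δθ = θ₂ − θ₁ = -8.2°

-8.2°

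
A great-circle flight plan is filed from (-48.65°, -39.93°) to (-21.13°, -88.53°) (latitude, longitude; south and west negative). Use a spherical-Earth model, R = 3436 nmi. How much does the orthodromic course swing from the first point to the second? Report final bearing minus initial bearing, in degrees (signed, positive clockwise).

At departure: θ₁ = atan2(sin Δλ cos φ₂, cos φ₁ sin φ₂ − sin φ₁ cos φ₂ cos Δλ) = 287.82°
At arrival: θ₂ = atan2(sin Δλ cos φ₁, −cos φ₂ sin φ₁ + sin φ₂ cos φ₁ cos Δλ) = 317.60°
Δθ = θ₂ − θ₁ = +29.8°

+29.8°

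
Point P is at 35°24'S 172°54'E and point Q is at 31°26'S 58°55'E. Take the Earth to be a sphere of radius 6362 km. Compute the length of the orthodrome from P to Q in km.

Haversine: a = sin²(Δφ/2)+cos φ₁ cos φ₂ sin²(Δλ/2) = 0.49030;  σ = 2·atan2(√a,√(1−a))
σ = 88.889° → d = Rσ = 6362·1.55140 = 9870 km

9870 km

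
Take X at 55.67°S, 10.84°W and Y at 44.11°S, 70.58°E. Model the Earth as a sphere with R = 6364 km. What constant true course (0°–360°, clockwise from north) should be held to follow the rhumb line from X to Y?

Δψ = ln[tan(π/4+φ₂/2)/tan(π/4+φ₁/2)] = +0.3152
Δλ = +1.4210 rad (taken the short way round)
course = atan2(Δλ, Δψ) = 77.49°

77.5°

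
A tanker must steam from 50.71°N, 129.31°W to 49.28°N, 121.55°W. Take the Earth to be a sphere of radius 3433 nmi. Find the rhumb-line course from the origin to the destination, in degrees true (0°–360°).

106.0°

Meridional parts: M(φ₁)=+1.0301, M(φ₂)=+0.9913 → ΔM = -0.0388;  Δλ = +0.1354 rad
tan C = Δλ / ΔM = -3.4881 → C = 106.00°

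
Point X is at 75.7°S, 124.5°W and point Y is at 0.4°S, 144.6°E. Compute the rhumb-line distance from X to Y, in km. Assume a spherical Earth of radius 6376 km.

Rhumb course C = atan2(Δλ, Δψ) with Δψ = ln[tan(π/4+φ₂/2)/tan(π/4+φ₁/2)] = +2.0689, Δλ = -1.5865 → C = 322.52°
d = R·|Δφ| / |cos C| = 6376·1.31423 / 0.79355 = 10560 km

10560 km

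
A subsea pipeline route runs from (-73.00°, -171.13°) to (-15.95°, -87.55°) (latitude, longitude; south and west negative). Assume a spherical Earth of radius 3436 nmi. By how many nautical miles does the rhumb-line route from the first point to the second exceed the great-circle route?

Great circle: cos σ = sin φ₁ sin φ₂ + cos φ₁ cos φ₂ cos Δλ,  σ = 1.2722 rad → d_gc = 4371.1 nmi
Rhumb line: Δψ = +1.6187, q = Δφ/Δψ = 0.6151, d_rh = R√(Δφ²+q²Δλ²) = 4605.5 nmi
Excess = 4605.5 − 4371.1 = 234.4 ≈ 234 nmi

234 nmi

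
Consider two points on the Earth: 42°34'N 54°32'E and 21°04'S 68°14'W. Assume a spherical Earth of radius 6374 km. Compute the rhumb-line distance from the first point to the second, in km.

14499 km

Δψ = ln[tan(π/4+φ₂/2)/tan(π/4+φ₁/2)] = -1.1988;  Δφ = -1.1106 rad,  Δλ = -2.1427 rad
q = Δφ/Δψ = 0.9264
d = R·√(Δφ² + q²Δλ²) = 6374·2.27463 = 14499 km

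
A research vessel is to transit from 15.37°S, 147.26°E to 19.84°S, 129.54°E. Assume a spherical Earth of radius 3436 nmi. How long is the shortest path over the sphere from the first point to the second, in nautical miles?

1047 nmi

cos σ = sin φ₁ sin φ₂ + cos φ₁ cos φ₂ cos Δλ
      = sin(-15.37°)sin(-19.84°) + cos(-15.37°)cos(-19.84°)cos(-17.72°) = 0.9539
σ = 17.460° → d = Rσ = 3436·0.30474 = 1047 nmi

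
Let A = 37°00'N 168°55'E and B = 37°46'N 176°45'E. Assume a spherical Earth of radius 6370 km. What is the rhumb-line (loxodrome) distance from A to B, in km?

Δψ = ln[tan(π/4+φ₂/2)/tan(π/4+φ₁/2)] = +0.0168;  Δφ = +0.0134 rad,  Δλ = +0.1367 rad
q = Δφ/Δψ = 0.7946
d = R·√(Δφ² + q²Δλ²) = 6370·0.10945 = 697 km

697 km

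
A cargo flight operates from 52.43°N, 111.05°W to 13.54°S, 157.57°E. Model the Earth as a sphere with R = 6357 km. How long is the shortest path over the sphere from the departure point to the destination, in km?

11265 km

cos σ = sin φ₁ sin φ₂ + cos φ₁ cos φ₂ cos Δλ
      = sin(52.43°)sin(-13.54°) + cos(52.43°)cos(-13.54°)cos(-91.38°) = -0.1998
σ = 101.528° → d = Rσ = 6357·1.77200 = 11265 km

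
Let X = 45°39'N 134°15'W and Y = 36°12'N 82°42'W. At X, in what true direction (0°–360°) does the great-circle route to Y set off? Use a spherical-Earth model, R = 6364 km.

θ = atan2( sin Δλ·cos φ₂ ,  cos φ₁ sin φ₂ − sin φ₁ cos φ₂ cos Δλ )
  = atan2(+0.6320, +0.0540) = 85.11°

85.1°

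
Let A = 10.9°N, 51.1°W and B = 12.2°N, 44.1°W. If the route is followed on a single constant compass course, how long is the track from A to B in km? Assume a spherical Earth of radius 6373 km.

776 km

Rhumb course C = atan2(Δλ, Δψ) with Δψ = ln[tan(π/4+φ₂/2)/tan(π/4+φ₁/2)] = +0.0232, Δλ = +0.1222 → C = 79.27°
d = R·|Δφ| / |cos C| = 6373·0.02269 / 0.18624 = 776 km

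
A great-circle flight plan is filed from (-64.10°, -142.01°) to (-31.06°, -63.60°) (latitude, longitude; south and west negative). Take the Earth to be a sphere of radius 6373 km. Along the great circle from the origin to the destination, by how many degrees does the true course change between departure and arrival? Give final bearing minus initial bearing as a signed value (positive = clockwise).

Initial bearing θ₁ = atan2(sin Δλ cos φ₂, cos φ₁ sin φ₂ − sin φ₁ cos φ₂ cos Δλ) = 94.81°
Final bearing θ₂ = (initial bearing from the destination back to the start) + 180° = 30.54°
Δθ = θ₂ − θ₁ = -64.3°

-64.3°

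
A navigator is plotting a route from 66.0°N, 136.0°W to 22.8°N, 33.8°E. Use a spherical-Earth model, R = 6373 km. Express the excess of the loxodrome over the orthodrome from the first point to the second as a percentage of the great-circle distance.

Great circle: σ = 1.5858 rad → d_gc = Rσ = 10106.4 km
Rhumb: Δφ = -0.7540, Δλ = +2.9636, Δψ = -1.1397, q = Δφ/Δψ = 0.6616 → d_rh = R√(Δφ²+q²Δλ²) = 13387.2 km
Excess = (13387.2 − 10106.4) / 10106.4 = 3280.8 / 10106.4 = 32.46% ≈ 32.5%

32.5%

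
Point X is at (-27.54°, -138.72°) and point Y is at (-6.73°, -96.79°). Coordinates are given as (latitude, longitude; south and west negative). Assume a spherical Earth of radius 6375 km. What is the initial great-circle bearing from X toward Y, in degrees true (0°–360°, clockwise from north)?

N = sin Δλ·cos φ₂ = +0.6636;  D = cos φ₁ sin φ₂ − sin φ₁ cos φ₂ cos Δλ = +0.2377
initial course = atan2(N, D) = 70.29°

70.3°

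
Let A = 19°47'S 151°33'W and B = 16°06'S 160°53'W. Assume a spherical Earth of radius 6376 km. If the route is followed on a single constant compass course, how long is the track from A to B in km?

1070 km

Rhumb course C = atan2(Δλ, Δψ) with Δψ = ln[tan(π/4+φ₂/2)/tan(π/4+φ₁/2)] = +0.0676, Δλ = -0.1629 → C = 292.53°
d = R·|Δφ| / |cos C| = 6376·0.06429 / 0.38323 = 1070 km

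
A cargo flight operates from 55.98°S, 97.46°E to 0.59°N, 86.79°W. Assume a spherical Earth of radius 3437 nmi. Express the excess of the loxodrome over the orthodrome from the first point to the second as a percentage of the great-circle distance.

Great circle: σ = 2.1730 rad → d_gc = Rσ = 7468.6 nmi
Rhumb: Δφ = +0.9873, Δλ = +3.0674, Δψ = +1.1947, q = Δφ/Δψ = 0.8264 → d_rh = R√(Δφ²+q²Δλ²) = 9350.1 nmi
Excess = (9350.1 − 7468.6) / 7468.6 = 1881.5 / 7468.6 = 25.19% ≈ 25.2%

25.2%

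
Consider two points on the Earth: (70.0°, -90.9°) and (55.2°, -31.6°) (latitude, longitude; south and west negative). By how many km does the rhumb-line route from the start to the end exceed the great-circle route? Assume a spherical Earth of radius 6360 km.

Great circle: cos σ = sin φ₁ sin φ₂ + cos φ₁ cos φ₂ cos Δλ,  σ = 0.5130 rad → d_gc = 3262.6 km
Rhumb line: Δψ = -0.5751, q = Δφ/Δψ = 0.4492, d_rh = R√(Δφ²+q²Δλ²) = 3382.4 km
Excess = 3382.4 − 3262.6 = 119.8 ≈ 120 km

120 km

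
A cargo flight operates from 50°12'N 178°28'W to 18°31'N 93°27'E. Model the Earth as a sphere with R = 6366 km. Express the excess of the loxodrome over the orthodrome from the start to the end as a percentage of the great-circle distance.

4.0%

Great circle: σ = 1.3033 rad → d_gc = Rσ = 8297.0 km
Rhumb: Δφ = -0.5530, Δλ = -1.5373, Δψ = -0.6872, q = Δφ/Δψ = 0.8047 → d_rh = R√(Δφ²+q²Δλ²) = 8626.5 km
Excess = (8626.5 − 8297.0) / 8297.0 = 329.5 / 8297.0 = 3.97% ≈ 4.0%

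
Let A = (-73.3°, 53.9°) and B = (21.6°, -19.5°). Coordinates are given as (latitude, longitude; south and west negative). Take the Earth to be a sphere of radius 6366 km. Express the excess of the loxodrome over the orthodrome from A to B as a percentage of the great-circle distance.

2.4%

Great circle: σ = 1.8507 rad → d_gc = Rσ = 11781.6 km
Rhumb: Δφ = +1.6563, Δλ = -1.2811, Δψ = +2.3051, q = Δφ/Δψ = 0.7185 → d_rh = R√(Δφ²+q²Δλ²) = 12063.1 km
Excess = (12063.1 − 11781.6) / 11781.6 = 281.5 / 11781.6 = 2.39% ≈ 2.4%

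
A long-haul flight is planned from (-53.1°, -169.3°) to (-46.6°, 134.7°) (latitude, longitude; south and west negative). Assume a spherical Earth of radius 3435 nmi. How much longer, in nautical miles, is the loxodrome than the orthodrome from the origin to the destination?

Great circle: cos σ = sin φ₁ sin φ₂ + cos φ₁ cos φ₂ cos Δλ,  σ = 0.6237 rad → d_gc = 2142.4 nmi
Rhumb line: Δψ = +0.1763, q = Δφ/Δψ = 0.6435, d_rh = R√(Δφ²+q²Δλ²) = 2195.2 nmi
Excess = 2195.2 − 2142.4 = 52.8 ≈ 53 nmi

53 nmi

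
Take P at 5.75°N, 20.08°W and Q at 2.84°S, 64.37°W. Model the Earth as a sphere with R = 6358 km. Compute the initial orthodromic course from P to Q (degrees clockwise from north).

260.2°

N = sin Δλ·cos φ₂ = -0.6974;  D = cos φ₁ sin φ₂ − sin φ₁ cos φ₂ cos Δλ = -0.1209
initial course = atan2(N, D) = 260.16°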